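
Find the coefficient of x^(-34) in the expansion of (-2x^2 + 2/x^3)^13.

-106496

General term: C(13,j)·(-2x^2)^j·(2/x^3)^(13-j), with x-exponent 2j − 3(13−j) = 5j − 39.
Set 5j − 39 = -34: j = 1.
C(13,1) = 13; (-2)^1 = -2; 2^12 = 4096.
Coefficient = 13 · (-2) · 4096 = -106496.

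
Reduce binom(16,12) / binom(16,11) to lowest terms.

C(n,k+1)/C(n,k) = (n−k)/(k+1) = (16−11)/(11+1) = 5/12.

5/12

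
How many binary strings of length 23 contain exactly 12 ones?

1352078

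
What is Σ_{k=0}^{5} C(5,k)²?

252

Σ C(5,k)² is the coefficient of x^5 in (1+x)^5(1+x)^5 = (1+x)^10, i.e. C(10,5) = 252.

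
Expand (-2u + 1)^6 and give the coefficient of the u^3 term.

The general term is C(6,j)·(-2u)^j·(1)^(6-j); the u^3 term has j = 3.
C(6,3) = 20.
Coefficient = C(6,3) · (-2)^3 = 20 · (-8) = -160.

-160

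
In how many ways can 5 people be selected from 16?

This is C(16,5) = 4368.

4368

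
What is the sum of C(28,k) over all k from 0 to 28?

268435456

Setting x = 1 in (1+x)^28 gives Σ C(28,k) = 2^28 = 268435456.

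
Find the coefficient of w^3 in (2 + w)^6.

The general term is C(6,j)·(2)^j·(w)^(6-j); the w^3 term has j = 3.
C(6,3) = 20.
Coefficient = C(6,3) · 2^3 = 20 · 8 = 160.

160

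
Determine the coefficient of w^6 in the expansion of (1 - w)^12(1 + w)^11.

-165

Coefficient of w^6 = Σ_{j} C(12,j)·(-1)^j·C(11,6-j)·1^(6-j) for j from 0 to 6.
= 462 + (-5544) + 21780 + (-36300) + 27225 + (-8712) + 924 = -165.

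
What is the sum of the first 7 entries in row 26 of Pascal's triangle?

313912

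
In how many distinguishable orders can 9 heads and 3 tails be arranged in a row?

Choose positions for the heads: C(12,9) = 220.

220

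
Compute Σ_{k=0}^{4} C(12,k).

1 + 12 + 66 + 220 + 495 = 794.

794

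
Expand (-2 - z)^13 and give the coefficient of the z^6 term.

-219648

The general term is C(13,j)·(-2)^j·(-z)^(13-j); the z^6 term has j = 7.
C(13,7) = 1716.
Coefficient = C(13,7) · (-2)^7 = 1716 · (-128) = -219648.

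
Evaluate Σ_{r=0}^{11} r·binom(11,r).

11264

Since r·C(11,r) = 11·C(10,r−1), the sum is 11·2^10 = 11·1024 = 11264.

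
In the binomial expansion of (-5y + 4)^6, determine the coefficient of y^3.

The general term is C(6,j)·(-5y)^j·(4)^(6-j); the y^3 term has j = 3.
C(6,3) = 20.
Coefficient = C(6,3) · (-5)^3 · 4^3 = 20 · (-125) · 64 = -160000.

-160000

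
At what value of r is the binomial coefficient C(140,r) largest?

70

C(140,r) is maximized at r = 140/2 = 70.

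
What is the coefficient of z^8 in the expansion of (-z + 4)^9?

36

The general term is C(9,j)·(-z)^j·(4)^(9-j); the z^8 term has j = 8.
C(9,8) = 9.
Coefficient = C(9,8) · 4^1 = 9 · 4 = 36.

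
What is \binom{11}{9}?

55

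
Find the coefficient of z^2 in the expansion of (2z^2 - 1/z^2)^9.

4032

General term: C(9,j)·(2z^2)^j·(-1/z^2)^(9-j), with z-exponent 2j − 2(9−j) = 4j − 18.
Set 4j − 18 = 2: j = 5.
C(9,5) = 126; 2^5 = 32; (-1)^4 = 1.
Coefficient = 126 · 32 · 1 = 4032.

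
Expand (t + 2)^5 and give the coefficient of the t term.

80

The general term is C(5,j)·(t)^j·(2)^(5-j); the t^1 term has j = 1.
C(5,1) = 5.
Coefficient = C(5,1) · 2^4 = 5 · 16 = 80.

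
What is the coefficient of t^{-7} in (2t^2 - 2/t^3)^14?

General term: C(14,j)·(2t^2)^j·(-2/t^3)^(14-j), with t-exponent 2j − 3(14−j) = 5j − 42.
Set 5j − 42 = -7: j = 7.
C(14,7) = 3432; 2^7 = 128; (-2)^7 = -128.
Coefficient = 3432 · 128 · (-128) = -56229888.

-56229888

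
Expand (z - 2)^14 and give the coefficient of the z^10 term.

16016

The general term is C(14,j)·(z)^j·(-2)^(14-j); the z^10 term has j = 10.
C(14,10) = 1001.
Coefficient = C(14,10) · (-2)^4 = 1001 · 16 = 16016.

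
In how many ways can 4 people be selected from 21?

5985

This is C(21,4) = 5985.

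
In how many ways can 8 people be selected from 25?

This is C(25,8) = 1081575.

1081575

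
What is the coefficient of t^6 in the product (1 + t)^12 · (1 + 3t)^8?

1035240

Coefficient of t^6 = Σ_{j} C(12,j)·1^j·C(8,6-j)·3^(6-j) for j from 0 to 6.
= 20412 + 163296 + 374220 + 332640 + 124740 + 19008 + 924 = 1035240.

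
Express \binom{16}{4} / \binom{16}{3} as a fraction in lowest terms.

C(n,k+1)/C(n,k) = (n−k)/(k+1) = (16−3)/(3+1) = 13/4.

13/4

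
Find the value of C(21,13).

203490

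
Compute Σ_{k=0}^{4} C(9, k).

256

1 + 9 + 36 + 84 + 126 = 256.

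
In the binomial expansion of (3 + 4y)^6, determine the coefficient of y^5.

18432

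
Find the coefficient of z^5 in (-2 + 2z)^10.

-258048

The general term is C(10,j)·(-2)^j·(2z)^(10-j); the z^5 term has j = 5.
C(10,5) = 252.
Coefficient = C(10,5) · (-2)^5 · 2^5 = 252 · (-32) · 32 = -258048.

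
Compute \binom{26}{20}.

230230

C(26,20) = C(26,6) by symmetry.
C(26,6) = (26·25·24·23·22·21) / 6! = 165765600 / 720 = 230230.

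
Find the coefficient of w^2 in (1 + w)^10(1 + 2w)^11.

Coefficient of w^2 = Σ_{j} C(10,j)·1^j·C(11,2-j)·2^(2-j) for j from 0 to 2.
= 220 + 220 + 45 = 485.

485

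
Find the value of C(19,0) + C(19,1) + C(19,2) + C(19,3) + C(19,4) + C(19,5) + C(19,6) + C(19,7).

94184

1 + 19 + 171 + 969 + 3876 + 11628 + 27132 + 50388 = 94184.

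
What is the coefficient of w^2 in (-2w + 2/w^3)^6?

General term: C(6,j)·(-2w)^j·(2/w^3)^(6-j), with w-exponent 1j − 3(6−j) = 4j − 18.
Set 4j − 18 = 2: j = 5.
C(6,5) = 6; (-2)^5 = -32; 2^1 = 2.
Coefficient = 6 · (-32) · 2 = -384.

-384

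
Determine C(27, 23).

17550

C(27,23) = C(27,4) by symmetry.
C(27,4) = (27·26·25·24) / 4! = 421200 / 24 = 17550.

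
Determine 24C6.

134596

C(24,6) = (24·23·22·21·20·19) / 6! = 96909120 / 720 = 134596.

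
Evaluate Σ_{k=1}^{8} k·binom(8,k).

1024

Differentiating (1+x)^8 and setting x=1: Σ k·C(8,k) = 8·2^7 = 1024.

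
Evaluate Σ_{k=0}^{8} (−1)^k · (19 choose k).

The partial alternating sum Σ_{k=0}^{8} (−1)^k C(19,k) = (−1)^8 C(18,8) = 43758.

43758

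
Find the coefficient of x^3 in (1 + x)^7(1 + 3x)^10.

6740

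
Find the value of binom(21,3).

C(21,3) = (21·20·19) / 3! = 7980 / 6 = 1330.

1330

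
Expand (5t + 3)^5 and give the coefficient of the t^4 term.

9375

The general term is C(5,j)·(5t)^j·(3)^(5-j); the t^4 term has j = 4.
C(5,4) = 5.
Coefficient = C(5,4) · 5^4 · 3^1 = 5 · 625 · 3 = 9375.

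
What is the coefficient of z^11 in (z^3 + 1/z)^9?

General term: C(9,j)·(z^3)^j·(1/z)^(9-j), with z-exponent 3j − 1(9−j) = 4j − 9.
Set 4j − 9 = 11: j = 5.
C(9,5) = 126; 1^5 = 1; 1^4 = 1.
Coefficient = 126 · 1 · 1 = 126.

126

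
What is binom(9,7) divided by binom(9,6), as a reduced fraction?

3/7

C(n,k+1)/C(n,k) = (n−k)/(k+1) = (9−6)/(6+1) = 3/7.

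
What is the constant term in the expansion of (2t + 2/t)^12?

3784704

General term: C(12,j)·(2t)^j·(2/t)^(12-j), with t-exponent 1j − 1(12−j) = 2j − 12.
Set 2j − 12 = 0: j = 6.
C(12,6) = 924; 2^6 = 64; 2^6 = 64.
Coefficient = 924 · 64 · 64 = 3784704.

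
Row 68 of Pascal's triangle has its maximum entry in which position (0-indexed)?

C(68,j) is maximized at j = 68/2 = 34.

34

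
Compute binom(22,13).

C(22,13) = C(22,9) by symmetry.
C(22,9) = (22·21·20·19·18·17·16·15·14) / 9! = 180503769600 / 362880 = 497420.

497420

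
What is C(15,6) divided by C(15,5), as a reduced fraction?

5/3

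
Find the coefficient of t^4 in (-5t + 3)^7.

590625

The general term is C(7,j)·(-5t)^j·(3)^(7-j); the t^4 term has j = 4.
C(7,4) = 35.
Coefficient = C(7,4) · (-5)^4 · 3^3 = 35 · 625 · 27 = 590625.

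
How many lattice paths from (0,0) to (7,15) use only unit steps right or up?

Each path is a sequence of 22 steps with 7 rights: C(22,7) = 170544.

170544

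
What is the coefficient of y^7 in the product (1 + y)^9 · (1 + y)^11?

77520

(1 + y)^9(1 + y)^11 = (1 + y)^20, so the coefficient of y^7 is C(20,7)·1^7 = 77520·1 = 77520.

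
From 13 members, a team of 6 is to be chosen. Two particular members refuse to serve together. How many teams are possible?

1386

All 6-subsets: C(13,6) = 1716. Those containing both fixed elements: C(11,4) = 330.
1716 − 330 = 1386.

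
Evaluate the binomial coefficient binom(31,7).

2629575

C(31,7) = (31·30·29·28·27·26·25) / 7! = 13253058000 / 5040 = 2629575.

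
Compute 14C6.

3003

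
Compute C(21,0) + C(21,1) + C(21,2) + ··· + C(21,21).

The entries of row 21 sum to 2^21 = 2097152.

2097152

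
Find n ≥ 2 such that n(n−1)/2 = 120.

n(n−1)/2 = 120 ⇒ n(n−1) = 240. Since 16·15 = 240, n = 16.

16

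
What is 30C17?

119759850

C(30,17) = C(30,13) by symmetry.
C(30,13) = (30·29·28·27·26·25·24·23·22·21·20·19·18) / 13! = 745747076954880000 / 6227020800 = 119759850.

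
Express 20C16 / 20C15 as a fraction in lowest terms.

5/16

C(n,k+1)/C(n,k) = (n−k)/(k+1) = (20−15)/(15+1) = 5/16.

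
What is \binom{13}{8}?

C(13,8) = C(13,5) by symmetry.
C(13,5) = (13·12·11·10·9) / 5! = 154440 / 120 = 1287.

1287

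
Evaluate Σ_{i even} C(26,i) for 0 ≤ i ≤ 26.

Half of (1+1)^26 + (1−1)^26 gives the even-index sum: 2^25 = 33554432.

33554432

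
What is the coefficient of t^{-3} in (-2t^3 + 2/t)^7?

General term: C(7,j)·(-2t^3)^j·(2/t)^(7-j), with t-exponent 3j − 1(7−j) = 4j − 7.
Set 4j − 7 = -3: j = 1.
C(7,1) = 7; (-2)^1 = -2; 2^6 = 64.
Coefficient = 7 · (-2) · 64 = -896.

-896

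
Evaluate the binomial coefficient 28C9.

C(28,9) = (28·27·26·25·24·23·22·21·20) / 9! = 2506375872000 / 362880 = 6906900.

6906900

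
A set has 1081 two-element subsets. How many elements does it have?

47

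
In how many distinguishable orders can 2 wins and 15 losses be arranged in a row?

136

Choose positions for the wins: C(17,2) = 136.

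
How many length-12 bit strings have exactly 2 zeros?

66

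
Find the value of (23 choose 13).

C(23,13) = C(23,10) by symmetry.
C(23,10) = (23·22·21·20·19·18·17·16·15·14) / 10! = 4151586700800 / 3628800 = 1144066.

1144066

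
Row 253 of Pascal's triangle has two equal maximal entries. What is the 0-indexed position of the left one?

For odd n = 253, C(253,j) peaks at j = (n−1)/2 and (n+1)/2; the smaller is 126.

126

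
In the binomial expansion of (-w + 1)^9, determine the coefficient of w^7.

The general term is C(9,j)·(-w)^j·(1)^(9-j); the w^7 term has j = 7.
C(9,7) = 36.
Coefficient = C(9,7) · (-1)^7 = 36 · (-1) = -36.

-36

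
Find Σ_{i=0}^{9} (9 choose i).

Setting x = 1 in (1+x)^9 gives Σ C(9,i) = 2^9 = 512.

512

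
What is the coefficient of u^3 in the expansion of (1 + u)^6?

20

The general term is C(6,j)·(1)^j·(u)^(6-j); the u^3 term has j = 3.
C(6,3) = 20.
Coefficient = C(6,3) = 20.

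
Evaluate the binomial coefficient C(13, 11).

C(13,11) = C(13,2) by symmetry.
C(13,2) = (13·12) / 2! = 156 / 2 = 78.

78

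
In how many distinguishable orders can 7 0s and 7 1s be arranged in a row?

Choose positions for the 0s: C(14,7) = 3432.

3432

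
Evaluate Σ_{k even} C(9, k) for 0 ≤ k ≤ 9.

Half of (1+1)^9 + (1−1)^9 gives the even-index sum: 2^8 = 256.

256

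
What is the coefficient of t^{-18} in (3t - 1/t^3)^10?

-3240

General term: C(10,j)·(3t)^j·(-1/t^3)^(10-j), with t-exponent 1j − 3(10−j) = 4j − 30.
Set 4j − 30 = -18: j = 3.
C(10,3) = 120; 3^3 = 27; (-1)^7 = -1.
Coefficient = 120 · 27 · (-1) = -3240.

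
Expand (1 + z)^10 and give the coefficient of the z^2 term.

The general term is C(10,j)·(1)^j·(z)^(10-j); the z^2 term has j = 8.
C(10,8) = 45.
Coefficient = C(10,8) = 45.

45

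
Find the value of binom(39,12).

3910797436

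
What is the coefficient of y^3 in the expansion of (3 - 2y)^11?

The general term is C(11,j)·(3)^j·(-2y)^(11-j); the y^3 term has j = 8.
C(11,8) = 165.
Coefficient = C(11,8) · 3^8 · (-2)^3 = 165 · 6561 · (-8) = -8660520.

-8660520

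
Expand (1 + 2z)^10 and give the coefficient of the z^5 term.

The general term is C(10,j)·(1)^j·(2z)^(10-j); the z^5 term has j = 5.
C(10,5) = 252.
Coefficient = C(10,5) · 2^5 = 252 · 32 = 8064.

8064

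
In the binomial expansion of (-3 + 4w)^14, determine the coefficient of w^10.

85019590656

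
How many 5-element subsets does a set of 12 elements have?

792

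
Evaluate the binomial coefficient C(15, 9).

C(15,9) = C(15,6) by symmetry.
C(15,6) = (15·14·13·12·11·10) / 6! = 3603600 / 720 = 5005.

5005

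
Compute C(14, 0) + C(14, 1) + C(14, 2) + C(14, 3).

470

1 + 14 + 91 + 364 = 470.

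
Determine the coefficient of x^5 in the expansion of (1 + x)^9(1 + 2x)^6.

14790

Coefficient of x^5 = Σ_{j} C(9,j)·1^j·C(6,5-j)·2^(5-j) for j from 0 to 5.
= 192 + 2160 + 5760 + 5040 + 1512 + 126 = 14790.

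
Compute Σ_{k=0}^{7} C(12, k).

3302

1 + 12 + 66 + 220 + 495 + 792 + 924 + 792 = 3302.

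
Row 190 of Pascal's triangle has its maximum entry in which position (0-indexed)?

C(190,r) is maximized at r = 190/2 = 95.

95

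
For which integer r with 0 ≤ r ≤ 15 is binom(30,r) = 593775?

6

C(30,r) increases on 0 ≤ r ≤ 15. C(30,5) = 142506 and C(30,6) = 593775, so r = 6.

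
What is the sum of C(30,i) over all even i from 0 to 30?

536870912

Half of (1+1)^30 + (1−1)^30 gives the even-index sum: 2^29 = 536870912.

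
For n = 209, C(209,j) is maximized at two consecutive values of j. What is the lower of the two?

104

For odd n = 209, C(209,j) peaks at j = (n−1)/2 and (n+1)/2; the lower is 104.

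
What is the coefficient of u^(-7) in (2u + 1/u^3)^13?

329472

General term: C(13,j)·(2u)^j·(1/u^3)^(13-j), with u-exponent 1j − 3(13−j) = 4j − 39.
Set 4j − 39 = -7: j = 8.
C(13,8) = 1287; 2^8 = 256; 1^5 = 1.
Coefficient = 1287 · 256 · 1 = 329472.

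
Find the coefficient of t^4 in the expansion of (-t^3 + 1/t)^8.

-56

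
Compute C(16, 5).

C(16,5) = (16·15·14·13·12) / 5! = 524160 / 120 = 4368.

4368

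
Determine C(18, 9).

C(18,9) = (18·17·16·15·14·13·12·11·10) / 9! = 17643225600 / 362880 = 48620.

48620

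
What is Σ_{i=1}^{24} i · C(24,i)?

201326592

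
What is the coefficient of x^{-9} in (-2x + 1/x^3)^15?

General term: C(15,j)·(-2x)^j·(1/x^3)^(15-j), with x-exponent 1j − 3(15−j) = 4j − 45.
Set 4j − 45 = -9: j = 9.
C(15,9) = 5005; (-2)^9 = -512; 1^6 = 1.
Coefficient = 5005 · (-512) · 1 = -2562560.

-2562560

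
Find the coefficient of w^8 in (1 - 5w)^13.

The general term is C(13,j)·(1)^j·(-5w)^(13-j); the w^8 term has j = 5.
C(13,5) = 1287.
Coefficient = C(13,5) · (-5)^8 = 1287 · 390625 = 502734375.

502734375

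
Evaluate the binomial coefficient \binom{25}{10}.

3268760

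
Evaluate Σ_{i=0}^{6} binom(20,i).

1 + 20 + 190 + 1140 + 4845 + 15504 + 38760 = 60460.

60460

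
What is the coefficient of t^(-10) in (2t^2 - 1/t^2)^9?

-144

General term: C(9,j)·(2t^2)^j·(-1/t^2)^(9-j), with t-exponent 2j − 2(9−j) = 4j − 18.
Set 4j − 18 = -10: j = 2.
C(9,2) = 36; 2^2 = 4; (-1)^7 = -1.
Coefficient = 36 · 4 · (-1) = -144.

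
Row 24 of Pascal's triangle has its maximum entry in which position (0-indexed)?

C(24,i) is maximized at i = 24/2 = 12.

12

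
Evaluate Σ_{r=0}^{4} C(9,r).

1 + 9 + 36 + 84 + 126 = 256.

256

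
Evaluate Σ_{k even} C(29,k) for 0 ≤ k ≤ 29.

268435456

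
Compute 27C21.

296010

C(27,21) = C(27,6) by symmetry.
C(27,6) = (27·26·25·24·23·22) / 6! = 213127200 / 720 = 296010.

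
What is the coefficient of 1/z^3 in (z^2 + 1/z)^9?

36

General term: C(9,j)·(z^2)^j·(1/z)^(9-j), with z-exponent 2j − 1(9−j) = 3j − 9.
Set 3j − 9 = -3: j = 2.
C(9,2) = 36; 1^2 = 1; 1^7 = 1.
Coefficient = 36 · 1 · 1 = 36.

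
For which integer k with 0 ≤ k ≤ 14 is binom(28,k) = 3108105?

8

C(28,k) increases on 0 ≤ k ≤ 14. C(28,7) = 1184040 and C(28,8) = 3108105, so k = 8.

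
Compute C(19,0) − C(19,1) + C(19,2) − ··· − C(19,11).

-31824

The partial alternating sum Σ_{k=0}^{11} (−1)^k C(19,k) = (−1)^11 C(18,11) = -31824.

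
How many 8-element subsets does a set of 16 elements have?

12870

C(16,8) = (16·15·14·13·12·11·10·9) / 8! = 518918400 / 40320 = 12870.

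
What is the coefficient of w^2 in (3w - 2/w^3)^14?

-515852064

General term: C(14,j)·(3w)^j·(-2/w^3)^(14-j), with w-exponent 1j − 3(14−j) = 4j − 42.
Set 4j − 42 = 2: j = 11.
C(14,11) = 364; 3^11 = 177147; (-2)^3 = -8.
Coefficient = 364 · 177147 · (-8) = -515852064.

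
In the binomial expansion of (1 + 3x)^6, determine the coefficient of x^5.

The general term is C(6,j)·(1)^j·(3x)^(6-j); the x^5 term has j = 1.
C(6,1) = 6.
Coefficient = C(6,1) · 3^5 = 6 · 243 = 1458.

1458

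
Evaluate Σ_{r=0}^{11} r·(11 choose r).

Since r·C(11,r) = 11·C(10,r−1), the sum is 11·2^10 = 11·1024 = 11264.

11264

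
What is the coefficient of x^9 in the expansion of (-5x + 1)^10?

The general term is C(10,j)·(-5x)^j·(1)^(10-j); the x^9 term has j = 9.
C(10,9) = 10.
Coefficient = C(10,9) · (-5)^9 = 10 · (-1953125) = -19531250.

-19531250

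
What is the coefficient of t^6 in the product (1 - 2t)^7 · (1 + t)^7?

Coefficient of t^6 = Σ_{j} C(7,j)·(-2)^j·C(7,6-j)·1^(6-j) for j from 0 to 6.
= 7 + (-294) + 2940 + (-9800) + 11760 + (-4704) + 448 = 357.

357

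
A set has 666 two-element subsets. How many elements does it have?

n(n−1)/2 = 666 ⇒ n(n−1) = 1332. Since 37·36 = 1332, n = 37.

37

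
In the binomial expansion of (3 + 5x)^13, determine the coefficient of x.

The general term is C(13,j)·(3)^j·(5x)^(13-j); the x^1 term has j = 12.
C(13,12) = 13.
Coefficient = C(13,12) · 3^12 · 5^1 = 13 · 531441 · 5 = 34543665.

34543665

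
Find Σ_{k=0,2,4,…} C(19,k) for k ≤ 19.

Even-k terms of row 19 sum to 2^18 = 262144.

262144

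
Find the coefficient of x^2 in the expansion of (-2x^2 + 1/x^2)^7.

General term: C(7,j)·(-2x^2)^j·(1/x^2)^(7-j), with x-exponent 2j − 2(7−j) = 4j − 14.
Set 4j − 14 = 2: j = 4.
C(7,4) = 35; (-2)^4 = 16; 1^3 = 1.
Coefficient = 35 · 16 · 1 = 560.

560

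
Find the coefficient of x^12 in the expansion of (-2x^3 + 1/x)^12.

59136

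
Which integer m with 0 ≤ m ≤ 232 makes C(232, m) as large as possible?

116

C(232,m) is maximized at m = 232/2 = 116.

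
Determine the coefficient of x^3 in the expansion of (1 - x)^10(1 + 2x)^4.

32

Coefficient of x^3 = Σ_{j} C(10,j)·(-1)^j·C(4,3-j)·2^(3-j) for j from 0 to 3.
= 32 + (-240) + 360 + (-120) = 32.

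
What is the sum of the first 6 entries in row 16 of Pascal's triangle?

6885

1 + 16 + 120 + 560 + 1820 + 4368 = 6885.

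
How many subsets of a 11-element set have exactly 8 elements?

165

Choose the 8 positions: C(11,8) = 165.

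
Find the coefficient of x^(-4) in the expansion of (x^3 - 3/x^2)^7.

General term: C(7,j)·(x^3)^j·(-3/x^2)^(7-j), with x-exponent 3j − 2(7−j) = 5j − 14.
Set 5j − 14 = -4: j = 2.
C(7,2) = 21; 1^2 = 1; (-3)^5 = -243.
Coefficient = 21 · 1 · (-243) = -5103.

-5103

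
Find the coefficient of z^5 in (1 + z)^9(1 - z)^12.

Coefficient of z^5 = Σ_{j} C(9,j)·1^j·C(12,5-j)·(-1)^(5-j) for j from 0 to 5.
= (-792) + 4455 + (-7920) + 5544 + (-1512) + 126 = -99.

-99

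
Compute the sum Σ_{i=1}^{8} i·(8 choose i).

1024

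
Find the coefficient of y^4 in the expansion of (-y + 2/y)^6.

-12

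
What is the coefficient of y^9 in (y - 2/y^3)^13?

-26

General term: C(13,j)·(y)^j·(-2/y^3)^(13-j), with y-exponent 1j − 3(13−j) = 4j − 39.
Set 4j − 39 = 9: j = 12.
C(13,12) = 13; 1^12 = 1; (-2)^1 = -2.
Coefficient = 13 · 1 · (-2) = -26.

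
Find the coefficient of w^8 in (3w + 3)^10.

The general term is C(10,j)·(3w)^j·(3)^(10-j); the w^8 term has j = 8.
C(10,8) = 45.
Coefficient = C(10,8) · 3^8 · 3^2 = 45 · 6561 · 9 = 2657205.

2657205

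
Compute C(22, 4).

7315

C(22,4) = (22·21·20·19) / 4! = 175560 / 24 = 7315.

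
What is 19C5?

11628

C(19,5) = (19·18·17·16·15) / 5! = 1395360 / 120 = 11628.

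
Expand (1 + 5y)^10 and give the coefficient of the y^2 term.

The general term is C(10,j)·(1)^j·(5y)^(10-j); the y^2 term has j = 8.
C(10,8) = 45.
Coefficient = C(10,8) · 5^2 = 45 · 25 = 1125.

1125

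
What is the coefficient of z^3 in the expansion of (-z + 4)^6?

-1280

The general term is C(6,j)·(-z)^j·(4)^(6-j); the z^3 term has j = 3.
C(6,3) = 20.
Coefficient = C(6,3) · (-1)^3 · 4^3 = 20 · (-1) · 64 = -1280.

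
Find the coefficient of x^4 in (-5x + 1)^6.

The general term is C(6,j)·(-5x)^j·(1)^(6-j); the x^4 term has j = 4.
C(6,4) = 15.
Coefficient = C(6,4) · (-5)^4 = 15 · 625 = 9375.

9375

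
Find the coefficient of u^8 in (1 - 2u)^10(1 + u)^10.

-5835

Coefficient of u^8 = Σ_{j} C(10,j)·(-2)^j·C(10,8-j)·1^(8-j) for j from 0 to 8.
= 45 + (-2400) + 37800 + (-241920) + 705600 + (-967680) + 604800 + (-153600) + 11520 = -5835.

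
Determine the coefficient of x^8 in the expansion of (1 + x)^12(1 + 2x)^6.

357423

Coefficient of x^8 = Σ_{j} C(12,j)·1^j·C(6,8-j)·2^(8-j) for j from 2 to 8.
= 4224 + 42240 + 118800 + 126720 + 55440 + 9504 + 495 = 357423.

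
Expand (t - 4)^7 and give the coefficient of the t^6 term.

-28

The general term is C(7,j)·(t)^j·(-4)^(7-j); the t^6 term has j = 6.
C(7,6) = 7.
Coefficient = C(7,6) · (-4)^1 = 7 · (-4) = -28.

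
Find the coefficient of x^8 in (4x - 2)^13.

-2699034624

The general term is C(13,j)·(4x)^j·(-2)^(13-j); the x^8 term has j = 8.
C(13,8) = 1287.
Coefficient = C(13,8) · 4^8 · (-2)^5 = 1287 · 65536 · (-32) = -2699034624.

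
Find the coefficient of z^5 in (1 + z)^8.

The general term is C(8,j)·(1)^j·(z)^(8-j); the z^5 term has j = 3.
C(8,3) = 56.
Coefficient = C(8,3) = 56.

56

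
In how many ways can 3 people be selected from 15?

This is C(15,3) = 455.

455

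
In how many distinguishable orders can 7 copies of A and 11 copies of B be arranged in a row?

31824

Choose positions for the A's: C(18,7) = 31824.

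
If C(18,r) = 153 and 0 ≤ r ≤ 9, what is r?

2

C(18,r) increases on 0 ≤ r ≤ 9. C(18,1) = 18 and C(18,2) = 153, so r = 2.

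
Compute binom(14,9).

C(14,9) = C(14,5) by symmetry.
C(14,5) = (14·13·12·11·10) / 5! = 240240 / 120 = 2002.

2002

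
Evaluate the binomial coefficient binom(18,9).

48620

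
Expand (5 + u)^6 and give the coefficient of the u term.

18750

The general term is C(6,j)·(5)^j·(u)^(6-j); the u^1 term has j = 5.
C(6,5) = 6.
Coefficient = C(6,5) · 5^5 = 6 · 3125 = 18750.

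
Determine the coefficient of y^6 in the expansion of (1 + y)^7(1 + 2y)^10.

180775

Coefficient of y^6 = Σ_{j} C(7,j)·1^j·C(10,6-j)·2^(6-j) for j from 0 to 6.
= 13440 + 56448 + 70560 + 33600 + 6300 + 420 + 7 = 180775.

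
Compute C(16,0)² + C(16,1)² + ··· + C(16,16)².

601080390

By Vandermonde's identity, Σ C(16,r)² = C(32,16) = 601080390.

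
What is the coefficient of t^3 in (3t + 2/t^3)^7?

General term: C(7,j)·(3t)^j·(2/t^3)^(7-j), with t-exponent 1j − 3(7−j) = 4j − 21.
Set 4j − 21 = 3: j = 6.
C(7,6) = 7; 3^6 = 729; 2^1 = 2.
Coefficient = 7 · 729 · 2 = 10206.

10206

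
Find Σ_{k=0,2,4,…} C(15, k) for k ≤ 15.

16384

Half of (1+1)^15 + (1−1)^15 gives the even-index sum: 2^14 = 16384.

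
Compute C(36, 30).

1947792

C(36,30) = C(36,6) by symmetry.
C(36,6) = (36·35·34·33·32·31) / 6! = 1402410240 / 720 = 1947792.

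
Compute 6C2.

15

C(6,2) = (6·5) / 2! = 30 / 2 = 15.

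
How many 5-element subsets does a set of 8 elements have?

C(8,5) = C(8,3) by symmetry.
C(8,3) = (8·7·6) / 3! = 336 / 6 = 56.

56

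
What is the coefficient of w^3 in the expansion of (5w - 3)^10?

-32805000

The general term is C(10,j)·(5w)^j·(-3)^(10-j); the w^3 term has j = 3.
C(10,3) = 120.
Coefficient = C(10,3) · 5^3 · (-3)^7 = 120 · 125 · (-2187) = -32805000.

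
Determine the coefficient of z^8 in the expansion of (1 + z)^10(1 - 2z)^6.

1125

Coefficient of z^8 = Σ_{j} C(10,j)·1^j·C(6,8-j)·(-2)^(8-j) for j from 2 to 8.
= 2880 + (-23040) + 50400 + (-40320) + 12600 + (-1440) + 45 = 1125.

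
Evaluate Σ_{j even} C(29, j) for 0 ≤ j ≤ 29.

Half of (1+1)^29 + (1−1)^29 gives the even-index sum: 2^28 = 268435456.

268435456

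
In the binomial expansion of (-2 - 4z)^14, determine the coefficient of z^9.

16793993216

The general term is C(14,j)·(-2)^j·(-4z)^(14-j); the z^9 term has j = 5.
C(14,5) = 2002.
Coefficient = C(14,5) · (-2)^5 · (-4)^9 = 2002 · (-32) · (-262144) = 16793993216.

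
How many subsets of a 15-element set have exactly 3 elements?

455

Choose the 3 positions: C(15,3) = 455.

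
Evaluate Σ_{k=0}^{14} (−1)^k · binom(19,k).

3060

The partial alternating sum Σ_{k=0}^{14} (−1)^k C(19,k) = (−1)^14 C(18,14) = 3060.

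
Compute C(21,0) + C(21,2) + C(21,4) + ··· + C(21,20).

Even-i terms of row 21 sum to 2^20 = 1048576.

1048576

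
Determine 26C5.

65780

C(26,5) = (26·25·24·23·22) / 5! = 7893600 / 120 = 65780.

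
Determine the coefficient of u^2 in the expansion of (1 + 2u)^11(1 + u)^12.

550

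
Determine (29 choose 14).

77558760

C(29,14) = (29·28·27·26·25·24·23·22·21·20·19·18·17·16) / 14! = 6761440164390912000 / 87178291200 = 77558760.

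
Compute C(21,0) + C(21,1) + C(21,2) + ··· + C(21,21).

2097152

Setting x = 1 in (1+x)^21 gives Σ C(21,j) = 2^21 = 2097152.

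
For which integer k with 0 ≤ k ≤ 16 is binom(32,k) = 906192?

6

C(32,k) increases on 0 ≤ k ≤ 16. C(32,5) = 201376 and C(32,6) = 906192, so k = 6.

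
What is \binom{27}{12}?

17383860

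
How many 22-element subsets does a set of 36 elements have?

C(36,22) = C(36,14) by symmetry.
C(36,14) = (36·35·34·33·32·31·30·29·28·27·26·25·24·23) / 14! = 330954702783344640000 / 87178291200 = 3796297200.

3796297200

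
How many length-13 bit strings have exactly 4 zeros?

715

Choose the 4 positions: C(13,4) = 715.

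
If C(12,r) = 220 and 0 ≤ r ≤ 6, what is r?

3

C(12,r) increases on 0 ≤ r ≤ 6. C(12,2) = 66 and C(12,3) = 220, so r = 3.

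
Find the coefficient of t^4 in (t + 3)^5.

15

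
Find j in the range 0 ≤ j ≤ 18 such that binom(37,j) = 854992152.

C(37,j) increases on 0 ≤ j ≤ 18. C(37,10) = 348330136 and C(37,11) = 854992152, so j = 11.

11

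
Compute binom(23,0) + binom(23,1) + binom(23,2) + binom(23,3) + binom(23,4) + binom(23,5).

1 + 23 + 253 + 1771 + 8855 + 33649 = 44552.

44552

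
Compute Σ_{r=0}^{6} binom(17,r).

1 + 17 + 136 + 680 + 2380 + 6188 + 12376 = 21778.

21778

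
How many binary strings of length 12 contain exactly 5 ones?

Choose the 5 positions: C(12,5) = 792.

792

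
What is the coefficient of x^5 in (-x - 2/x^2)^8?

16

General term: C(8,j)·(-x)^j·(-2/x^2)^(8-j), with x-exponent 1j − 2(8−j) = 3j − 16.
Set 3j − 16 = 5: j = 7.
C(8,7) = 8; (-1)^7 = -1; (-2)^1 = -2.
Coefficient = 8 · (-1) · (-2) = 16.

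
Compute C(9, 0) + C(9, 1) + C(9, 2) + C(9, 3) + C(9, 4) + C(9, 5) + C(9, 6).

1 + 9 + 36 + 84 + 126 + 126 + 84 = 466.

466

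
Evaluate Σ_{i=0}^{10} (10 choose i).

Setting x = 1 in (1+x)^10 gives Σ C(10,i) = 2^10 = 1024.

1024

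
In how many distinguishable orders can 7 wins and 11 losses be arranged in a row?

31824

Choose positions for the wins: C(18,7) = 31824.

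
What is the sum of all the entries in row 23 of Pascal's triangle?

8388608

Setting x = 1 in (1+x)^23 gives Σ C(23,i) = 2^23 = 8388608.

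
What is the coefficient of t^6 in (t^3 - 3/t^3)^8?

General term: C(8,j)·(t^3)^j·(-3/t^3)^(8-j), with t-exponent 3j − 3(8−j) = 6j − 24.
Set 6j − 24 = 6: j = 5.
C(8,5) = 56; 1^5 = 1; (-3)^3 = -27.
Coefficient = 56 · 1 · (-27) = -1512.

-1512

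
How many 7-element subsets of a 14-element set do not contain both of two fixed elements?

All 7-subsets: C(14,7) = 3432. Those containing both fixed elements: C(12,5) = 792.
3432 − 792 = 2640.

2640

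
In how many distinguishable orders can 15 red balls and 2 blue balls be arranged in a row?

Choose positions for the red balls: C(17,15) = 136.

136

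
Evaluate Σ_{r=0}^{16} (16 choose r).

65536

Setting x = 1 in (1+x)^16 gives Σ C(16,r) = 2^16 = 65536.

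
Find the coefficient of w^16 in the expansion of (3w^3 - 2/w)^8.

General term: C(8,j)·(3w^3)^j·(-2/w)^(8-j), with w-exponent 3j − 1(8−j) = 4j − 8.
Set 4j − 8 = 16: j = 6.
C(8,6) = 28; 3^6 = 729; (-2)^2 = 4.
Coefficient = 28 · 729 · 4 = 81648.

81648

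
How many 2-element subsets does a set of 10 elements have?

45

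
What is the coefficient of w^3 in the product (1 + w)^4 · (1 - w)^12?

Coefficient of w^3 = Σ_{j} C(4,j)·1^j·C(12,3-j)·(-1)^(3-j) for j from 0 to 3.
= (-220) + 264 + (-72) + 4 = -24.

-24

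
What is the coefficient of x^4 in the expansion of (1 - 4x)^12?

The general term is C(12,j)·(1)^j·(-4x)^(12-j); the x^4 term has j = 8.
C(12,8) = 495.
Coefficient = C(12,8) · (-4)^4 = 495 · 256 = 126720.

126720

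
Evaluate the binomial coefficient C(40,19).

C(40,19) = (40·39·38·37·36·35·34·33·32·31·30·29·28·27·26·25·24·23·22) / 19! = 15969861751731289590988800000 / 121645100408832000 = 131282408400.

131282408400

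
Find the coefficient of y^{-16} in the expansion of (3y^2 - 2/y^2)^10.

-15360

General term: C(10,j)·(3y^2)^j·(-2/y^2)^(10-j), with y-exponent 2j − 2(10−j) = 4j − 20.
Set 4j − 20 = -16: j = 1.
C(10,1) = 10; 3^1 = 3; (-2)^9 = -512.
Coefficient = 10 · 3 · (-512) = -15360.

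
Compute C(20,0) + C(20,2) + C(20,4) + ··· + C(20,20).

524288

Even-k terms of row 20 sum to 2^19 = 524288.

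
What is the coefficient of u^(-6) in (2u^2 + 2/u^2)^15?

General term: C(15,j)·(2u^2)^j·(2/u^2)^(15-j), with u-exponent 2j − 2(15−j) = 4j − 30.
Set 4j − 30 = -6: j = 6.
C(15,6) = 5005; 2^6 = 64; 2^9 = 512.
Coefficient = 5005 · 64 · 512 = 164003840.

164003840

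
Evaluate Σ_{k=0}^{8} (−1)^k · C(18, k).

24310

The partial alternating sum Σ_{k=0}^{8} (−1)^k C(18,k) = (−1)^8 C(17,8) = 24310.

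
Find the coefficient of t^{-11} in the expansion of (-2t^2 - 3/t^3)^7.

General term: C(7,j)·(-2t^2)^j·(-3/t^3)^(7-j), with t-exponent 2j − 3(7−j) = 5j − 21.
Set 5j − 21 = -11: j = 2.
C(7,2) = 21; (-2)^2 = 4; (-3)^5 = -243.
Coefficient = 21 · 4 · (-243) = -20412.

-20412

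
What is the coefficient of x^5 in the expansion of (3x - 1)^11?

112266

The general term is C(11,j)·(3x)^j·(-1)^(11-j); the x^5 term has j = 5.
C(11,5) = 462.
Coefficient = C(11,5) · 3^5 = 462 · 243 = 112266.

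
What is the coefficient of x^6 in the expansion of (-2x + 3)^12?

43110144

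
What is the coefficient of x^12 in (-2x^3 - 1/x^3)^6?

192

General term: C(6,j)·(-2x^3)^j·(-1/x^3)^(6-j), with x-exponent 3j − 3(6−j) = 6j − 18.
Set 6j − 18 = 12: j = 5.
C(6,5) = 6; (-2)^5 = -32; (-1)^1 = -1.
Coefficient = 6 · (-32) · (-1) = 192.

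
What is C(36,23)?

2310789600

C(36,23) = C(36,13) by symmetry.
C(36,13) = (36·35·34·33·32·31·30·29·28·27·26·25·24) / 13! = 14389334903623680000 / 6227020800 = 2310789600.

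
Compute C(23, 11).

1352078

C(23,11) = (23·22·21·20·19·18·17·16·15·14·13) / 11! = 53970627110400 / 39916800 = 1352078.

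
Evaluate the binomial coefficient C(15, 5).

C(15,5) = (15·14·13·12·11) / 5! = 360360 / 120 = 3003.

3003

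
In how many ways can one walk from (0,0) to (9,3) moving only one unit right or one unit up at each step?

220

Each path is a sequence of 12 steps with 9 rights: C(12,9) = 220.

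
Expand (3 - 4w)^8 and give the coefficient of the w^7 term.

-393216

The general term is C(8,j)·(3)^j·(-4w)^(8-j); the w^7 term has j = 1.
C(8,1) = 8.
Coefficient = C(8,1) · 3^1 · (-4)^7 = 8 · 3 · (-16384) = -393216.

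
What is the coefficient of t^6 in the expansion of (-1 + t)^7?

-7

The general term is C(7,j)·(-1)^j·(t)^(7-j); the t^6 term has j = 1.
C(7,1) = 7.
Coefficient = C(7,1) · (-1)^1 = 7 · (-1) = -7.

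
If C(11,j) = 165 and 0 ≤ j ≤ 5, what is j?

3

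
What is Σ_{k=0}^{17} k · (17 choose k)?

1114112

Since k·C(17,k) = 17·C(16,k−1), the sum is 17·2^16 = 17·65536 = 1114112.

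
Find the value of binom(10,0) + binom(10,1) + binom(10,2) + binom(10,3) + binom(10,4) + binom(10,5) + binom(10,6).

1 + 10 + 45 + 120 + 210 + 252 + 210 = 848.

848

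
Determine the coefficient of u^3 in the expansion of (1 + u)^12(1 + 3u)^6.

3568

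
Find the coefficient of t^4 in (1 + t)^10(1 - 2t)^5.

Coefficient of t^4 = Σ_{j} C(10,j)·1^j·C(5,4-j)·(-2)^(4-j) for j from 0 to 4.
= 80 + (-800) + 1800 + (-1200) + 210 = 90.

90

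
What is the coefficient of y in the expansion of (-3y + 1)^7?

-21

The general term is C(7,j)·(-3y)^j·(1)^(7-j); the y^1 term has j = 1.
C(7,1) = 7.
Coefficient = C(7,1) · (-3)^1 = 7 · (-3) = -21.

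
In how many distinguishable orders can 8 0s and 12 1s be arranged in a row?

Choose positions for the 0s: C(20,8) = 125970.

125970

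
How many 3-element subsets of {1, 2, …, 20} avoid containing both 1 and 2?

1122

All 3-subsets: C(20,3) = 1140. Those containing both fixed elements: C(18,1) = 18.
1140 − 18 = 1122.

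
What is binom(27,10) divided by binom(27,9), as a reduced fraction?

9/5

C(n,k+1)/C(n,k) = (n−k)/(k+1) = (27−9)/(9+1) = 18/10 = 9/5.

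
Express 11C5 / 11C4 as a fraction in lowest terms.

C(n,k+1)/C(n,k) = (n−k)/(k+1) = (11−4)/(4+1) = 7/5.

7/5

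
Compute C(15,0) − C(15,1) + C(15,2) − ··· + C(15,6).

3003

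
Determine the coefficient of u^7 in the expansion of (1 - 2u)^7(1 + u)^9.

916

Coefficient of u^7 = Σ_{j} C(7,j)·(-2)^j·C(9,7-j)·1^(7-j) for j from 0 to 7.
= 36 + (-1176) + 10584 + (-35280) + 47040 + (-24192) + 4032 + (-128) = 916.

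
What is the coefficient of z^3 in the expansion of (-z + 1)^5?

The general term is C(5,j)·(-z)^j·(1)^(5-j); the z^3 term has j = 3.
C(5,3) = 10.
Coefficient = C(5,3) · (-1)^3 = 10 · (-1) = -10.

-10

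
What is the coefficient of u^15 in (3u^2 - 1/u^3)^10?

General term: C(10,j)·(3u^2)^j·(-1/u^3)^(10-j), with u-exponent 2j − 3(10−j) = 5j − 30.
Set 5j − 30 = 15: j = 9.
C(10,9) = 10; 3^9 = 19683; (-1)^1 = -1.
Coefficient = 10 · 19683 · (-1) = -196830.

-196830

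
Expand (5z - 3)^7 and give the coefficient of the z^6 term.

-328125

The general term is C(7,j)·(5z)^j·(-3)^(7-j); the z^6 term has j = 6.
C(7,6) = 7.
Coefficient = C(7,6) · 5^6 · (-3)^1 = 7 · 15625 · (-3) = -328125.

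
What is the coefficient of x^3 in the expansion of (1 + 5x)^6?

The general term is C(6,j)·(1)^j·(5x)^(6-j); the x^3 term has j = 3.
C(6,3) = 20.
Coefficient = C(6,3) · 5^3 = 20 · 125 = 2500.

2500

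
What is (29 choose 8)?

4292145

C(29,8) = (29·28·27·26·25·24·23·22) / 8! = 173059286400 / 40320 = 4292145.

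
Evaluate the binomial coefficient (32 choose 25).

C(32,25) = C(32,7) by symmetry.
C(32,7) = (32·31·30·29·28·27·26) / 7! = 16963914240 / 5040 = 3365856.

3365856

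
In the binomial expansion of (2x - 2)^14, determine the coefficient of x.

The general term is C(14,j)·(2x)^j·(-2)^(14-j); the x^1 term has j = 1.
C(14,1) = 14.
Coefficient = C(14,1) · 2^1 · (-2)^13 = 14 · 2 · (-8192) = -229376.

-229376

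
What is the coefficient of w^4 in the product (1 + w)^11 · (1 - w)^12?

Coefficient of w^4 = Σ_{j} C(11,j)·1^j·C(12,4-j)·(-1)^(4-j) for j from 0 to 4.
= 495 + (-2420) + 3630 + (-1980) + 330 = 55.

55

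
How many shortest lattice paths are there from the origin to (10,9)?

92378

Each path is a sequence of 19 steps with 10 rights: C(19,10) = 92378.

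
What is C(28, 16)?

30421755

C(28,16) = C(28,12) by symmetry.
C(28,12) = (28·27·26·25·24·23·22·21·20·19·18·17) / 12! = 14572069319808000 / 479001600 = 30421755.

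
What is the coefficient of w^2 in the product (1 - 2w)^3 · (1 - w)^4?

Coefficient of w^2 = Σ_{j} C(3,j)·(-2)^j·C(4,2-j)·(-1)^(2-j) for j from 0 to 2.
= 6 + 24 + 12 = 42.

42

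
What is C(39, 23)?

37711260990

C(39,23) = C(39,16) by symmetry.
C(39,16) = (39·38·37·36·35·34·33·32·31·30·29·28·27·26·25·24) / 16! = 789024790105300869120000 / 20922789888000 = 37711260990.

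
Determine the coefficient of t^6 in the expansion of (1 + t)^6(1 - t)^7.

Coefficient of t^6 = Σ_{j} C(6,j)·1^j·C(7,6-j)·(-1)^(6-j) for j from 0 to 6.
= 7 + (-126) + 525 + (-700) + 315 + (-42) + 1 = -20.

-20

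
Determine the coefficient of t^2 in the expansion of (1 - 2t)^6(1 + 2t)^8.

Coefficient of t^2 = Σ_{j} C(6,j)·(-2)^j·C(8,2-j)·2^(2-j) for j from 0 to 2.
= 112 + (-192) + 60 = -20.

-20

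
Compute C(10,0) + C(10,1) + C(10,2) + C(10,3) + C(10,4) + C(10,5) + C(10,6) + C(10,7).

1 + 10 + 45 + 120 + 210 + 252 + 210 + 120 = 968.

968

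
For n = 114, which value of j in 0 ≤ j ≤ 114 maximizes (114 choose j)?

57

C(114,j) is maximized at j = 114/2 = 57.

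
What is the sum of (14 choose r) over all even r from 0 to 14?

Half of (1+1)^14 + (1−1)^14 gives the even-index sum: 2^13 = 8192.

8192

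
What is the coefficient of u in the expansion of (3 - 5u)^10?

-984150

The general term is C(10,j)·(3)^j·(-5u)^(10-j); the u^1 term has j = 9.
C(10,9) = 10.
Coefficient = C(10,9) · 3^9 · (-5)^1 = 10 · 19683 · (-5) = -984150.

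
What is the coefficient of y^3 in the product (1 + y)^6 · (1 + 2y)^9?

1826

Coefficient of y^3 = Σ_{j} C(6,j)·1^j·C(9,3-j)·2^(3-j) for j from 0 to 3.
= 672 + 864 + 270 + 20 = 1826.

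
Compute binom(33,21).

354817320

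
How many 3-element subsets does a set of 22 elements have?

C(22,3) = (22·21·20) / 3! = 9240 / 6 = 1540.

1540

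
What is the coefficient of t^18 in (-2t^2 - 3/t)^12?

608256

General term: C(12,j)·(-2t^2)^j·(-3/t)^(12-j), with t-exponent 2j − 1(12−j) = 3j − 12.
Set 3j − 12 = 18: j = 10.
C(12,10) = 66; (-2)^10 = 1024; (-3)^2 = 9.
Coefficient = 66 · 1024 · 9 = 608256.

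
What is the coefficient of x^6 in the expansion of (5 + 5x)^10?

The general term is C(10,j)·(5)^j·(5x)^(10-j); the x^6 term has j = 4.
C(10,4) = 210.
Coefficient = C(10,4) · 5^4 · 5^6 = 210 · 625 · 15625 = 2050781250.

2050781250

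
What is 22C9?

497420

C(22,9) = (22·21·20·19·18·17·16·15·14) / 9! = 180503769600 / 362880 = 497420.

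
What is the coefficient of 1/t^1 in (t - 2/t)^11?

General term: C(11,j)·(t)^j·(-2/t)^(11-j), with t-exponent 1j − 1(11−j) = 2j − 11.
Set 2j − 11 = -1: j = 5.
C(11,5) = 462; 1^5 = 1; (-2)^6 = 64.
Coefficient = 462 · 1 · 64 = 29568.

29568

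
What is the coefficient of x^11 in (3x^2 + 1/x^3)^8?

17496

General term: C(8,j)·(3x^2)^j·(1/x^3)^(8-j), with x-exponent 2j − 3(8−j) = 5j − 24.
Set 5j − 24 = 11: j = 7.
C(8,7) = 8; 3^7 = 2187; 1^1 = 1.
Coefficient = 8 · 2187 · 1 = 17496.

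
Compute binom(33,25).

13884156

C(33,25) = C(33,8) by symmetry.
C(33,8) = (33·32·31·30·29·28·27·26) / 8! = 559809169920 / 40320 = 13884156.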